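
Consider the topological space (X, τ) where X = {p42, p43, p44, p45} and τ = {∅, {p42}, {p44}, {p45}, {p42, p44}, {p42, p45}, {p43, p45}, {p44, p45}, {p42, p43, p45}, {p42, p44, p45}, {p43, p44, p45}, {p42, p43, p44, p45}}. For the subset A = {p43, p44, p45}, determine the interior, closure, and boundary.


int(A) = {p43, p44, p45}, cl(A) = {p43, p44, p45}, ∂A = ∅.

Closed sets in (X, τ) are complements of opens:
  closed(X, τ) = {∅, {p42}, {p43}, {p44}, {p42, p43}, {p42, p44}, {p43, p44}, {p43, p45}, {p42, p43, p44}, {p42, p43, p45}, {p43, p44, p45}, {p42, p43, p44, p45}}.
int(A) = ⋃ {U ∈ τ : U ⊆ A}. Opens contained in A: ∅, {p44}, {p45}, {p43, p45}, {p44, p45}, {p43, p44, p45}.
Taking the union of these: int(A) = {p43, p44, p45}.
cl(A) = ⋂ {C closed : A ⊆ C}. Closed sets containing A: {p43, p44, p45}, {p42, p43, p44, p45}.
Intersecting these: cl(A) = {p43, p44, p45}.
∂A = cl(A) ∖ int(A) = {p43, p44, p45} ∖ {p43, p44, p45} = ∅.


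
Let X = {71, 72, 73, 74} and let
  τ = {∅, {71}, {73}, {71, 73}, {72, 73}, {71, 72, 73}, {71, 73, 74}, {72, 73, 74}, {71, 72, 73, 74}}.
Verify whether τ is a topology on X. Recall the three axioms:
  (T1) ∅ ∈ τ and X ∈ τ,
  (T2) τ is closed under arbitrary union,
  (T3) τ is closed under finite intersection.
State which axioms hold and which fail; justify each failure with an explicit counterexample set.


τ is NOT a topology on X.

Axiom (T1): ∅ ∈ τ? Yes; X ∈ τ? Yes.
Axiom (T2/T3): check pairwise unions and intersections of members of τ.
Counterexample for (T3): {71, 73, 74} ∩ {72, 73, 74} = {73, 74} ∉ τ. Therefore τ is NOT a topology.


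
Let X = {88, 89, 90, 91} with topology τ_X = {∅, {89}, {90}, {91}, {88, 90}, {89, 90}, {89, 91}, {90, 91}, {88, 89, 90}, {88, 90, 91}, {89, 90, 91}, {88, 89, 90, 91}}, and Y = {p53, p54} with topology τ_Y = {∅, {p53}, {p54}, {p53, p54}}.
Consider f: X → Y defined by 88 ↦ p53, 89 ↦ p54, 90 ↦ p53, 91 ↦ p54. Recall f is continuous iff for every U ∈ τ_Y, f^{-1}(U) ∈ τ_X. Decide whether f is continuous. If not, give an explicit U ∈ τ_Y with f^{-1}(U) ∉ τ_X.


f IS continuous.

Compute f^{-1}(U) for each U ∈ τ_Y:
  U = ∅: f^{-1}(U) = ∅ ∈ τ_X ✓.
  U = {p53}: f^{-1}(U) = {88, 90} ∈ τ_X ✓.
  U = {p54}: f^{-1}(U) = {89, 91} ∈ τ_X ✓.
  U = {p53, p54}: f^{-1}(U) = {88, 89, 90, 91} ∈ τ_X ✓.
Every preimage lies in τ_X, so f IS continuous.


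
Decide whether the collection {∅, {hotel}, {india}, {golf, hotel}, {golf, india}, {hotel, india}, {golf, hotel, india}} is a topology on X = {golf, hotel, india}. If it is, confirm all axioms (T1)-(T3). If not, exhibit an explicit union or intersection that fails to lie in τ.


τ is NOT a topology on X.

Axiom (T1): ∅ ∈ τ? Yes; X ∈ τ? Yes.
Axiom (T2/T3): check pairwise unions and intersections of members of τ.
Counterexample for (T3): {golf, hotel} ∩ {golf, india} = {golf} ∉ τ. Therefore τ is NOT a topology.


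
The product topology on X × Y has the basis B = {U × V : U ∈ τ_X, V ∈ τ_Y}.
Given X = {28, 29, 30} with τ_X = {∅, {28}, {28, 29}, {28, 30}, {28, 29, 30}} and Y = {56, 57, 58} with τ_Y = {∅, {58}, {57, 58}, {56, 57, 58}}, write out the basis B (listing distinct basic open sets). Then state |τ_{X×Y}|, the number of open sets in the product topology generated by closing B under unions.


Basis B = {∅ × ∅, {28} × {58}, {28} × {57, 58}, {28, 29} × {58}, {28, 30} × {58}, {28} × {56, 57, 58}, {28, 29, 30} × {58}, {28, 29} × {57, 58}, {28, 30} × {57, 58}, {28, 29} × {56, 57, 58}, {28, 30} × {56, 57, 58}, {28, 29, 30} × {57, 58}, {28, 29, 30} × {56, 57, 58}}; |τ_{X×Y}| = 30.

Enumerate products U × V with U ∈ τ_X, V ∈ τ_Y (deduplicated):
  ∅ × ∅ = {} (∅)
  {28} × {58} = {(28,58)}
  {28} × {57, 58} = {(28,57), (28,58)}
  {28, 29} × {58} = {(28,58), (29,58)}
  {28, 30} × {58} = {(28,58), (30,58)}
  {28} × {56, 57, 58} = {(28,56), (28,57), (28,58)}
  {28, 29, 30} × {58} = {(28,58), (29,58), (30,58)}
  {28, 29} × {57, 58} = {(28,57), (28,58), (29,57), (29,58)}
  {28, 30} × {57, 58} = {(28,57), (28,58), (30,57), (30,58)}
  {28, 29} × {56, 57, 58} = {(28,56), (28,57), (28,58), (29,56), (29,57), (29,58)}
  {28, 30} × {56, 57, 58} = {(28,56), (28,57), (28,58), (30,56), (30,57), (30,58)}
  {28, 29, 30} × {57, 58} = {(28,57), (28,58), (29,57), (29,58), (30,57), (30,58)}
  {28, 29, 30} × {56, 57, 58} = {(28,56), (28,57), (28,58), (29,56), (29,57), (29,58), (30,56), (30,57), (30,58)}
These 13 distinct sets form the basis B.
Close under arbitrary unions to get τ_{X×Y}; counting gives |τ_{X×Y}| = 30.


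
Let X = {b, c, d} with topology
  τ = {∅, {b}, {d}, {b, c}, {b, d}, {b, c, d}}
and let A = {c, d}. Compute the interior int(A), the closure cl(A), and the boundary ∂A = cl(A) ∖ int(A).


int(A) = {d}, cl(A) = {c, d}, ∂A = {c}.

Closed sets in (X, τ) are complements of opens:
  closed(X, τ) = {∅, {c}, {d}, {b, c}, {c, d}, {b, c, d}}.
int(A) = ⋃ {U ∈ τ : U ⊆ A}. Opens contained in A: ∅, {d}.
Taking the union of these: int(A) = {d}.
cl(A) = ⋂ {C closed : A ⊆ C}. Closed sets containing A: {c, d}, {b, c, d}.
Intersecting these: cl(A) = {c, d}.
∂A = cl(A) ∖ int(A) = {c, d} ∖ {d} = {c}.


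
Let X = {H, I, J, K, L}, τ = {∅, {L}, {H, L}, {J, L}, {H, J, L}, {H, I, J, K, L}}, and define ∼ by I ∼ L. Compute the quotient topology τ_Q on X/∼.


X/∼ = {[H], [I=L], [J], [K]}; |τ_Q| = 2.

Equivalence classes: [H], [I=L], [J], [K].
Quotient map π: X → X/∼ sends H ↦ [H], I ↦ [I=L], J ↦ [J], K ↦ [K], L ↦ [I=L].
For each subset V ⊆ X/∼, compute π^{-1}(V) ⊆ X and check whether π^{-1}(V) ∈ τ. V is open in τ_Q iff π^{-1}(V) ∈ τ.
  V = {}: π^{-1}(V) = ∅ ∈ τ ✓.
  V = {[H]}: π^{-1}(V) = {H} ∉ τ ✗.
  V = {[I=L]}: π^{-1}(V) = {I, L} ∉ τ ✗.
  V = {[H], [I=L]}: π^{-1}(V) = {H, I, L} ∉ τ ✗.
  V = {[J]}: π^{-1}(V) = {J} ∉ τ ✗.
  V = {[H], [J]}: π^{-1}(V) = {H, J} ∉ τ ✗.
  V = {[I=L], [J]}: π^{-1}(V) = {I, J, L} ∉ τ ✗.
  V = {[H], [I=L], [J]}: π^{-1}(V) = {H, I, J, L} ∉ τ ✗.
  V = {[K]}: π^{-1}(V) = {K} ∉ τ ✗.
  V = {[H], [K]}: π^{-1}(V) = {H, K} ∉ τ ✗.
  V = {[I=L], [K]}: π^{-1}(V) = {I, K, L} ∉ τ ✗.
  V = {[H], [I=L], [K]}: π^{-1}(V) = {H, I, K, L} ∉ τ ✗.
  V = {[J], [K]}: π^{-1}(V) = {J, K} ∉ τ ✗.
  V = {[H], [J], [K]}: π^{-1}(V) = {H, J, K} ∉ τ ✗.
  V = {[I=L], [J], [K]}: π^{-1}(V) = {I, J, K, L} ∉ τ ✗.
  V = {[H], [I=L], [J], [K]}: π^{-1}(V) = {H, I, J, K, L} ∈ τ ✓.
Open sets in the quotient: τ_Q = {{}, {[H], [I=L], [J], [K]}} (2 elements).


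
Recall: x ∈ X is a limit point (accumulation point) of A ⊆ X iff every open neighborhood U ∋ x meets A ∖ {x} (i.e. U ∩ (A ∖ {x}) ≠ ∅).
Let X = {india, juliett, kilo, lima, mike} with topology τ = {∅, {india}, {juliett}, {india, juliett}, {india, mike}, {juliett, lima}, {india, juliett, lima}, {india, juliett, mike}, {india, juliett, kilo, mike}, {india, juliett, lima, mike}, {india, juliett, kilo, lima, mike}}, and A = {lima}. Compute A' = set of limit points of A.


A' = ∅

For each x ∈ X, list the open sets U ∈ τ with x ∈ U, then check whether U ∩ (A ∖ {x}) ≠ ∅ for every such U.
  x = india: open {india} ∋ x has {india} ∩ (A ∖ {india}) = ∅, so x is NOT a limit point.
  x = juliett: open {juliett} ∋ x has {juliett} ∩ (A ∖ {juliett}) = ∅, so x is NOT a limit point.
  x = kilo: open {india, juliett, kilo, mike} ∋ x has {india, juliett, kilo, mike} ∩ (A ∖ {kilo}) = ∅, so x is NOT a limit point.
  x = lima: open {juliett, lima} ∋ x has {juliett, lima} ∩ (A ∖ {lima}) = ∅, so x is NOT a limit point.
  x = mike: open {india, mike} ∋ x has {india, mike} ∩ (A ∖ {mike}) = ∅, so x is NOT a limit point.
Collecting: A' = ∅.


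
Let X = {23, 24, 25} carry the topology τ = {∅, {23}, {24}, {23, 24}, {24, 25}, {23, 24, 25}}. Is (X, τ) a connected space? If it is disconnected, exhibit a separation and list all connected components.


(X, τ) is disconnected; components = [{23}, {24, 25}].

Find clopen sets (U ∈ τ with X ∖ U ∈ τ):
  U = ∅, X ∖ U = {23, 24, 25} — both open, so U is clopen.
  U = {23}, X ∖ U = {24, 25} — both open, so U is clopen.
  U = {24, 25}, X ∖ U = {23} — both open, so U is clopen.
  U = {23, 24, 25}, X ∖ U = ∅ — both open, so U is clopen.
Nontrivial clopen(s) exist: e.g. {23}. So (X, τ) is disconnected.
Compute connected components by grouping points that agree on all clopens:
  component: {23}
  component: {24, 25}


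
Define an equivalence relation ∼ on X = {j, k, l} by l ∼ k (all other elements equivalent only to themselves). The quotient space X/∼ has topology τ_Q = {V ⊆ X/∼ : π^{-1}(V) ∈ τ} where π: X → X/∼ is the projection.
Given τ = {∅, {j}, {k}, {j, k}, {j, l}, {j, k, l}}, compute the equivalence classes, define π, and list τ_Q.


X/∼ = {[j], [k=l]}; |τ_Q| = 3.

Equivalence classes: [j], [k=l].
Quotient map π: X → X/∼ sends j ↦ [j], k ↦ [k=l], l ↦ [k=l].
For each subset V ⊆ X/∼, compute π^{-1}(V) ⊆ X and check whether π^{-1}(V) ∈ τ. V is open in τ_Q iff π^{-1}(V) ∈ τ.
  V = {}: π^{-1}(V) = ∅ ∈ τ ✓.
  V = {[j]}: π^{-1}(V) = {j} ∈ τ ✓.
  V = {[k=l]}: π^{-1}(V) = {k, l} ∉ τ ✗.
  V = {[j], [k=l]}: π^{-1}(V) = {j, k, l} ∈ τ ✓.
Open sets in the quotient: τ_Q = {{}, {[j]}, {[j], [k=l]}} (3 elements).


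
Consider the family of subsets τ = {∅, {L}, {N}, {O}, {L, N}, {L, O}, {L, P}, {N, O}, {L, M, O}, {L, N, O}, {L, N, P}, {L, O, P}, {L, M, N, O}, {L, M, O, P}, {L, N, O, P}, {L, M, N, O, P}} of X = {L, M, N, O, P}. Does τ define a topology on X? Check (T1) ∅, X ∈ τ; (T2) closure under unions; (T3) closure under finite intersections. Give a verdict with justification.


τ IS a topology on X.

Axiom (T1): ∅ ∈ τ? Yes; X ∈ τ? Yes.
Axiom (T2/T3): check pairwise unions and intersections of members of τ.
All pairwise intersections and unions checked — each lies in τ. Therefore τ satisfies (T1), (T2), (T3): it IS a topology on X.


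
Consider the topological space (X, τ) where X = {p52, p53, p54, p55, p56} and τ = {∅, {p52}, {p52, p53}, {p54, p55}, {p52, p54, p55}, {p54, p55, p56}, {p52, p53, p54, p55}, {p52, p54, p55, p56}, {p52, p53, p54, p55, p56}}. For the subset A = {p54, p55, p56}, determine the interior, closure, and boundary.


int(A) = {p54, p55, p56}, cl(A) = {p54, p55, p56}, ∂A = ∅.

Closed sets in (X, τ) are complements of opens:
  closed(X, τ) = {∅, {p53}, {p56}, {p52, p53}, {p53, p56}, {p52, p53, p56}, {p54, p55, p56}, {p53, p54, p55, p56}, {p52, p53, p54, p55, p56}}.
int(A) = ⋃ {U ∈ τ : U ⊆ A}. Opens contained in A: ∅, {p54, p55}, {p54, p55, p56}.
Taking the union of these: int(A) = {p54, p55, p56}.
cl(A) = ⋂ {C closed : A ⊆ C}. Closed sets containing A: {p54, p55, p56}, {p53, p54, p55, p56}, {p52, p53, p54, p55, p56}.
Intersecting these: cl(A) = {p54, p55, p56}.
∂A = cl(A) ∖ int(A) = {p54, p55, p56} ∖ {p54, p55, p56} = ∅.


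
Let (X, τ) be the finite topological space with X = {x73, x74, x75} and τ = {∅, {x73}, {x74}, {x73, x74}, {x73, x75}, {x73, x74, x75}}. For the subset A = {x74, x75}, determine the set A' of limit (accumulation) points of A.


A' = ∅

For each x ∈ X, list the open sets U ∈ τ with x ∈ U, then check whether U ∩ (A ∖ {x}) ≠ ∅ for every such U.
  x = x73: open {x73} ∋ x has {x73} ∩ (A ∖ {x73}) = ∅, so x is NOT a limit point.
  x = x74: open {x74} ∋ x has {x74} ∩ (A ∖ {x74}) = ∅, so x is NOT a limit point.
  x = x75: open {x73, x75} ∋ x has {x73, x75} ∩ (A ∖ {x75}) = ∅, so x is NOT a limit point.
Collecting: A' = ∅.


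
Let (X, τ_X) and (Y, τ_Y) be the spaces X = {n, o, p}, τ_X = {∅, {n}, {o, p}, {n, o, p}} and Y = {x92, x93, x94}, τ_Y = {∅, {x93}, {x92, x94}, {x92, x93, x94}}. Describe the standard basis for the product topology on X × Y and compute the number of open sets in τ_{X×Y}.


Basis B = {∅ × ∅, {n} × {x93}, {n} × {x92, x94}, {o, p} × {x93}, {n} × {x92, x93, x94}, {n, o, p} × {x93}, {o, p} × {x92, x94}, {n, o, p} × {x92, x94}, {o, p} × {x92, x93, x94}, {n, o, p} × {x92, x93, x94}}; |τ_{X×Y}| = 16.

Enumerate products U × V with U ∈ τ_X, V ∈ τ_Y (deduplicated):
  ∅ × ∅ = {} (∅)
  {n} × {x93} = {(n,x93)}
  {n} × {x92, x94} = {(n,x92), (n,x94)}
  {o, p} × {x93} = {(o,x93), (p,x93)}
  {n} × {x92, x93, x94} = {(n,x92), (n,x93), (n,x94)}
  {n, o, p} × {x93} = {(n,x93), (o,x93), (p,x93)}
  {o, p} × {x92, x94} = {(o,x92), (o,x94), (p,x92), (p,x94)}
  {n, o, p} × {x92, x94} = {(n,x92), (n,x94), (o,x92), (o,x94), (p,x92), (p,x94)}
  {o, p} × {x92, x93, x94} = {(o,x92), (o,x93), (o,x94), (p,x92), (p,x93), (p,x94)}
  {n, o, p} × {x92, x93, x94} = {(n,x92), (n,x93), (n,x94), (o,x92), (o,x93), (o,x94), (p,x92), (p,x93), (p,x94)}
These 10 distinct sets form the basis B.
Close under arbitrary unions to get τ_{X×Y}; counting gives |τ_{X×Y}| = 16.


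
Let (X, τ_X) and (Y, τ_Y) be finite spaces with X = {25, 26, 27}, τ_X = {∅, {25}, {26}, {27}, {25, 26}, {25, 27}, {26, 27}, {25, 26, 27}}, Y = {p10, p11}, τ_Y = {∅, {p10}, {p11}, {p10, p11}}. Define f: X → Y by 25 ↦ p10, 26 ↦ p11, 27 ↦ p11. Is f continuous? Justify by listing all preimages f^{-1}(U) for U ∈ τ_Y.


f IS continuous.

Compute f^{-1}(U) for each U ∈ τ_Y:
  U = ∅: f^{-1}(U) = ∅ ∈ τ_X ✓.
  U = {p10}: f^{-1}(U) = {25} ∈ τ_X ✓.
  U = {p11}: f^{-1}(U) = {26, 27} ∈ τ_X ✓.
  U = {p10, p11}: f^{-1}(U) = {25, 26, 27} ∈ τ_X ✓.
Every preimage lies in τ_X, so f IS continuous.


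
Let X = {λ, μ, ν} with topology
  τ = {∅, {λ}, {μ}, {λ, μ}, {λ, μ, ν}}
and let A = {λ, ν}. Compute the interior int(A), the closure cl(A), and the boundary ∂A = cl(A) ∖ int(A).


int(A) = {λ}, cl(A) = {λ, ν}, ∂A = {ν}.

Closed sets in (X, τ) are complements of opens:
  closed(X, τ) = {∅, {ν}, {λ, ν}, {μ, ν}, {λ, μ, ν}}.
int(A) = ⋃ {U ∈ τ : U ⊆ A}. Opens contained in A: ∅, {λ}.
Taking the union of these: int(A) = {λ}.
cl(A) = ⋂ {C closed : A ⊆ C}. Closed sets containing A: {λ, ν}, {λ, μ, ν}.
Intersecting these: cl(A) = {λ, ν}.
∂A = cl(A) ∖ int(A) = {λ, ν} ∖ {λ} = {ν}.


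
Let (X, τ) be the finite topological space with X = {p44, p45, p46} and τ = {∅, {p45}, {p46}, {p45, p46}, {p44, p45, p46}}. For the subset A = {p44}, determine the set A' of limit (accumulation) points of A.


A' = ∅

For each x ∈ X, list the open sets U ∈ τ with x ∈ U, then check whether U ∩ (A ∖ {x}) ≠ ∅ for every such U.
  x = p44: open {p44, p45, p46} ∋ x has {p44, p45, p46} ∩ (A ∖ {p44}) = ∅, so x is NOT a limit point.
  x = p45: open {p45} ∋ x has {p45} ∩ (A ∖ {p45}) = ∅, so x is NOT a limit point.
  x = p46: open {p46} ∋ x has {p46} ∩ (A ∖ {p46}) = ∅, so x is NOT a limit point.
Collecting: A' = ∅.


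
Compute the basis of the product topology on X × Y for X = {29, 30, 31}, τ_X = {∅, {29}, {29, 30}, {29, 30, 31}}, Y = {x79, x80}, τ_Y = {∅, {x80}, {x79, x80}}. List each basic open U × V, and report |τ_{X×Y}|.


Basis B = {∅ × ∅, {29} × {x80}, {29} × {x79, x80}, {29, 30} × {x80}, {29, 30, 31} × {x80}, {29, 30} × {x79, x80}, {29, 30, 31} × {x79, x80}}; |τ_{X×Y}| = 10.

Enumerate products U × V with U ∈ τ_X, V ∈ τ_Y (deduplicated):
  ∅ × ∅ = {} (∅)
  {29} × {x80} = {(29,x80)}
  {29} × {x79, x80} = {(29,x79), (29,x80)}
  {29, 30} × {x80} = {(29,x80), (30,x80)}
  {29, 30, 31} × {x80} = {(29,x80), (30,x80), (31,x80)}
  {29, 30} × {x79, x80} = {(29,x79), (29,x80), (30,x79), (30,x80)}
  {29, 30, 31} × {x79, x80} = {(29,x79), (29,x80), (30,x79), (30,x80), (31,x79), (31,x80)}
These 7 distinct sets form the basis B.
Close under arbitrary unions to get τ_{X×Y}; counting gives |τ_{X×Y}| = 10.


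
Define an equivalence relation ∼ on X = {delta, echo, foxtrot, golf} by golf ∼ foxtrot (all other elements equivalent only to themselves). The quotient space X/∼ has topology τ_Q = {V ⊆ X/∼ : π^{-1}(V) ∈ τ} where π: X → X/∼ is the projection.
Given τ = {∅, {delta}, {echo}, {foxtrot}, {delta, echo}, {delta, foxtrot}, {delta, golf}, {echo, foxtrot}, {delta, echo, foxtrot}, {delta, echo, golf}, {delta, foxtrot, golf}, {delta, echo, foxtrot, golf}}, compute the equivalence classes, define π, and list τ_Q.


X/∼ = {[delta], [echo], [foxtrot=golf]}; |τ_Q| = 6.

Equivalence classes: [delta], [echo], [foxtrot=golf].
Quotient map π: X → X/∼ sends delta ↦ [delta], echo ↦ [echo], foxtrot ↦ [foxtrot=golf], golf ↦ [foxtrot=golf].
For each subset V ⊆ X/∼, compute π^{-1}(V) ⊆ X and check whether π^{-1}(V) ∈ τ. V is open in τ_Q iff π^{-1}(V) ∈ τ.
  V = {}: π^{-1}(V) = ∅ ∈ τ ✓.
  V = {[delta]}: π^{-1}(V) = {delta} ∈ τ ✓.
  V = {[echo]}: π^{-1}(V) = {echo} ∈ τ ✓.
  V = {[delta], [echo]}: π^{-1}(V) = {delta, echo} ∈ τ ✓.
  V = {[foxtrot=golf]}: π^{-1}(V) = {foxtrot, golf} ∉ τ ✗.
  V = {[delta], [foxtrot=golf]}: π^{-1}(V) = {delta, foxtrot, golf} ∈ τ ✓.
  V = {[echo], [foxtrot=golf]}: π^{-1}(V) = {echo, foxtrot, golf} ∉ τ ✗.
  V = {[delta], [echo], [foxtrot=golf]}: π^{-1}(V) = {delta, echo, foxtrot, golf} ∈ τ ✓.
Open sets in the quotient: τ_Q = {{}, {[delta]}, {[echo]}, {[delta], [echo]}, {[delta], [foxtrot=golf]}, {[delta], [echo], [foxtrot=golf]}} (6 elements).


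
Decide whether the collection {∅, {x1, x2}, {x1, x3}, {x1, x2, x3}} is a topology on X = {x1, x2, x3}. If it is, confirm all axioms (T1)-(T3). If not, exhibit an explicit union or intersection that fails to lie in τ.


τ is NOT a topology on X.

Axiom (T1): ∅ ∈ τ? Yes; X ∈ τ? Yes.
Axiom (T2/T3): check pairwise unions and intersections of members of τ.
Counterexample for (T3): {x1, x2} ∩ {x1, x3} = {x1} ∉ τ. Therefore τ is NOT a topology.


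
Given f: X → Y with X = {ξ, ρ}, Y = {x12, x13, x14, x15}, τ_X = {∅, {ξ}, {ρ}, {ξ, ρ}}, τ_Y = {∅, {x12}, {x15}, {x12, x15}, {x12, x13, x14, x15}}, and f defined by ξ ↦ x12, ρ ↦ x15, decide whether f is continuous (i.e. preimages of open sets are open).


f IS continuous.

Compute f^{-1}(U) for each U ∈ τ_Y:
  U = ∅: f^{-1}(U) = ∅ ∈ τ_X ✓.
  U = {x12}: f^{-1}(U) = {ξ} ∈ τ_X ✓.
  U = {x15}: f^{-1}(U) = {ρ} ∈ τ_X ✓.
  U = {x12, x15}: f^{-1}(U) = {ξ, ρ} ∈ τ_X ✓.
  U = {x12, x13, x14, x15}: f^{-1}(U) = {ξ, ρ} ∈ τ_X ✓.
Every preimage lies in τ_X, so f IS continuous.


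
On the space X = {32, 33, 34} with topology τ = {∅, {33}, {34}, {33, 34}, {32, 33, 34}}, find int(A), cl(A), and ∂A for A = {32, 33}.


int(A) = {33}, cl(A) = {32, 33}, ∂A = {32}.

Closed sets in (X, τ) are complements of opens:
  closed(X, τ) = {∅, {32}, {32, 33}, {32, 34}, {32, 33, 34}}.
int(A) = ⋃ {U ∈ τ : U ⊆ A}. Opens contained in A: ∅, {33}.
Taking the union of these: int(A) = {33}.
cl(A) = ⋂ {C closed : A ⊆ C}. Closed sets containing A: {32, 33}, {32, 33, 34}.
Intersecting these: cl(A) = {32, 33}.
∂A = cl(A) ∖ int(A) = {32, 33} ∖ {33} = {32}.


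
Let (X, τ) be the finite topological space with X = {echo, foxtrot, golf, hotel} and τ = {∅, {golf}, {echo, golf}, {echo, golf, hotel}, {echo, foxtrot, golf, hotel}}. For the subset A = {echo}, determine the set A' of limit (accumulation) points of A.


A' = {foxtrot, hotel}

For each x ∈ X, list the open sets U ∈ τ with x ∈ U, then check whether U ∩ (A ∖ {x}) ≠ ∅ for every such U.
  x = echo: open {echo, golf} ∋ x has {echo, golf} ∩ (A ∖ {echo}) = ∅, so x is NOT a limit point.
  x = foxtrot: opens ∋ x are {echo, foxtrot, golf, hotel}; each meets A ∖ {foxtrot}, so x IS a limit point.
  x = golf: open {golf} ∋ x has {golf} ∩ (A ∖ {golf}) = ∅, so x is NOT a limit point.
  x = hotel: opens ∋ x are {echo, golf, hotel}, {echo, foxtrot, golf, hotel}; each meets A ∖ {hotel}, so x IS a limit point.
Collecting: A' = {foxtrot, hotel}.


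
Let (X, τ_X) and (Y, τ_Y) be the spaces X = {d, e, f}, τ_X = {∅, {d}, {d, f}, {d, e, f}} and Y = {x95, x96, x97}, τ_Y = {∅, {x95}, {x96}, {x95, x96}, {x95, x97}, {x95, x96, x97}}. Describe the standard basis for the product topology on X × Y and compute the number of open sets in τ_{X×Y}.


Basis B = {∅ × ∅, {d} × {x95}, {d} × {x96}, {d} × {x95, x96}, {d} × {x95, x97}, {d, f} × {x95}, {d, f} × {x96}, {d} × {x95, x96, x97}, {d, e, f} × {x95}, {d, e, f} × {x96}, {d, f} × {x95, x96}, {d, f} × {x95, x97}, {d, f} × {x95, x96, x97}, {d, e, f} × {x95, x96}, {d, e, f} × {x95, x97}, {d, e, f} × {x95, x96, x97}}; |τ_{X×Y}| = 40.

Enumerate products U × V with U ∈ τ_X, V ∈ τ_Y (deduplicated):
  ∅ × ∅ = {} (∅)
  {d} × {x95} = {(d,x95)}
  {d} × {x96} = {(d,x96)}
  {d} × {x95, x96} = {(d,x95), (d,x96)}
  {d} × {x95, x97} = {(d,x95), (d,x97)}
  {d, f} × {x95} = {(d,x95), (f,x95)}
  {d, f} × {x96} = {(d,x96), (f,x96)}
  {d} × {x95, x96, x97} = {(d,x95), (d,x96), (d,x97)}
  {d, e, f} × {x95} = {(d,x95), (e,x95), (f,x95)}
  {d, e, f} × {x96} = {(d,x96), (e,x96), (f,x96)}
  {d, f} × {x95, x96} = {(d,x95), (d,x96), (f,x95), (f,x96)}
  {d, f} × {x95, x97} = {(d,x95), (d,x97), (f,x95), (f,x97)}
  {d, f} × {x95, x96, x97} = {(d,x95), (d,x96), (d,x97), (f,x95), (f,x96), (f,x97)}
  {d, e, f} × {x95, x96} = {(d,x95), (d,x96), (e,x95), (e,x96), (f,x95), (f,x96)}
  {d, e, f} × {x95, x97} = {(d,x95), (d,x97), (e,x95), (e,x97), (f,x95), (f,x97)}
  {d, e, f} × {x95, x96, x97} = {(d,x95), (d,x96), (d,x97), (e,x95), (e,x96), (e,x97), (f,x95), (f,x96), (f,x97)}
These 16 distinct sets form the basis B.
Close under arbitrary unions to get τ_{X×Y}; counting gives |τ_{X×Y}| = 40.


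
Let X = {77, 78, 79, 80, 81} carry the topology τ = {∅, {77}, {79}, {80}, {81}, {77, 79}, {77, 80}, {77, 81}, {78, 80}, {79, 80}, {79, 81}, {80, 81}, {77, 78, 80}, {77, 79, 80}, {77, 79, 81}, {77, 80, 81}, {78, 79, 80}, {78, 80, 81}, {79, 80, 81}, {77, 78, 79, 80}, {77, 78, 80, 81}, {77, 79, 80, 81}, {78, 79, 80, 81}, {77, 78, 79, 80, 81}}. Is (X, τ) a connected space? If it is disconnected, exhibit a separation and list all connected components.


(X, τ) is disconnected; components = [{77}, {79}, {81}, {78, 80}].

Find clopen sets (U ∈ τ with X ∖ U ∈ τ):
  U = ∅, X ∖ U = {77, 78, 79, 80, 81} — both open, so U is clopen.
  U = {77}, X ∖ U = {78, 79, 80, 81} — both open, so U is clopen.
  U = {79}, X ∖ U = {77, 78, 80, 81} — both open, so U is clopen.
  U = {81}, X ∖ U = {77, 78, 79, 80} — both open, so U is clopen.
  U = {77, 79}, X ∖ U = {78, 80, 81} — both open, so U is clopen.
  U = {77, 81}, X ∖ U = {78, 79, 80} — both open, so U is clopen.
  U = {78, 80}, X ∖ U = {77, 79, 81} — both open, so U is clopen.
  U = {79, 81}, X ∖ U = {77, 78, 80} — both open, so U is clopen.
  U = {77, 78, 80}, X ∖ U = {79, 81} — both open, so U is clopen.
  U = {77, 79, 81}, X ∖ U = {78, 80} — both open, so U is clopen.
  U = {78, 79, 80}, X ∖ U = {77, 81} — both open, so U is clopen.
  U = {78, 80, 81}, X ∖ U = {77, 79} — both open, so U is clopen.
  U = {77, 78, 79, 80}, X ∖ U = {81} — both open, so U is clopen.
  U = {77, 78, 80, 81}, X ∖ U = {79} — both open, so U is clopen.
  U = {78, 79, 80, 81}, X ∖ U = {77} — both open, so U is clopen.
  U = {77, 78, 79, 80, 81}, X ∖ U = ∅ — both open, so U is clopen.
Nontrivial clopen(s) exist: e.g. {77, 78, 80, 81}. So (X, τ) is disconnected.
Compute connected components by grouping points that agree on all clopens:
  component: {77}
  component: {79}
  component: {81}
  component: {78, 80}


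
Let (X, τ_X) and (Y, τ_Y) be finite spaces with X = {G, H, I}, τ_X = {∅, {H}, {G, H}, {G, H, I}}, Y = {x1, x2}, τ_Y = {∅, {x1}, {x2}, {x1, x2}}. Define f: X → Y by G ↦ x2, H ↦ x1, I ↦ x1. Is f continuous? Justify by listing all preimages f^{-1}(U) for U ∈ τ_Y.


f is NOT continuous.

Compute f^{-1}(U) for each U ∈ τ_Y:
  U = ∅: f^{-1}(U) = ∅ ∈ τ_X ✓.
  U = {x1}: f^{-1}(U) = {H, I} ∉ τ_X ✗.
  U = {x2}: f^{-1}(U) = {G} ∉ τ_X ✗.
  U = {x1, x2}: f^{-1}(U) = {G, H, I} ∈ τ_X ✓.
Found U = {x1} with f^{-1}(U) = {H, I} not in τ_X. Therefore f is NOT continuous.


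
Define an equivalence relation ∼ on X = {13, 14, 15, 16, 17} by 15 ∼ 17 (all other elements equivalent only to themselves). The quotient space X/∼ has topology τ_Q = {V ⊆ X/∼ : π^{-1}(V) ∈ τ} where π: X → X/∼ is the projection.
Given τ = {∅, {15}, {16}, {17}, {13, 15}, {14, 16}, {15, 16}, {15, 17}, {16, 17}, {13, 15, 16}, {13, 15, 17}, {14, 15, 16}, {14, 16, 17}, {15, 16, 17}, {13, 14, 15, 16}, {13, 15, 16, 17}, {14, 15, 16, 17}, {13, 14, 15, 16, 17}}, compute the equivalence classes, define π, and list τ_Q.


X/∼ = {[13], [14], [15=17], [16]}; |τ_Q| = 9.

Equivalence classes: [13], [14], [15=17], [16].
Quotient map π: X → X/∼ sends 13 ↦ [13], 14 ↦ [14], 15 ↦ [15=17], 16 ↦ [16], 17 ↦ [15=17].
For each subset V ⊆ X/∼, compute π^{-1}(V) ⊆ X and check whether π^{-1}(V) ∈ τ. V is open in τ_Q iff π^{-1}(V) ∈ τ.
  V = {}: π^{-1}(V) = ∅ ∈ τ ✓.
  V = {[13]}: π^{-1}(V) = {13} ∉ τ ✗.
  V = {[14]}: π^{-1}(V) = {14} ∉ τ ✗.
  V = {[13], [14]}: π^{-1}(V) = {13, 14} ∉ τ ✗.
  V = {[15=17]}: π^{-1}(V) = {15, 17} ∈ τ ✓.
  V = {[13], [15=17]}: π^{-1}(V) = {13, 15, 17} ∈ τ ✓.
  V = {[14], [15=17]}: π^{-1}(V) = {14, 15, 17} ∉ τ ✗.
  V = {[13], [14], [15=17]}: π^{-1}(V) = {13, 14, 15, 17} ∉ τ ✗.
  V = {[16]}: π^{-1}(V) = {16} ∈ τ ✓.
  V = {[13], [16]}: π^{-1}(V) = {13, 16} ∉ τ ✗.
  V = {[14], [16]}: π^{-1}(V) = {14, 16} ∈ τ ✓.
  V = {[13], [14], [16]}: π^{-1}(V) = {13, 14, 16} ∉ τ ✗.
  V = {[15=17], [16]}: π^{-1}(V) = {15, 16, 17} ∈ τ ✓.
  V = {[13], [15=17], [16]}: π^{-1}(V) = {13, 15, 16, 17} ∈ τ ✓.
  V = {[14], [15=17], [16]}: π^{-1}(V) = {14, 15, 16, 17} ∈ τ ✓.
  V = {[13], [14], [15=17], [16]}: π^{-1}(V) = {13, 14, 15, 16, 17} ∈ τ ✓.
Open sets in the quotient: τ_Q = {{}, {[15=17]}, {[13], [15=17]}, {[16]}, {[14], [16]}, {[15=17], [16]}, {[13], [15=17], [16]}, {[14], [15=17], [16]}, {[13], [14], [15=17], [16]}} (9 elements).


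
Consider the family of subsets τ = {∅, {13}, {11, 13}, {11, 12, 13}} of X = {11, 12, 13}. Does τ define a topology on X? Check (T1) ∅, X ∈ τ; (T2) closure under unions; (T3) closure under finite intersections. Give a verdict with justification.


τ IS a topology on X.

Axiom (T1): ∅ ∈ τ? Yes; X ∈ τ? Yes.
Axiom (T2/T3): check pairwise unions and intersections of members of τ.
All pairwise intersections and unions checked — each lies in τ. Therefore τ satisfies (T1), (T2), (T3): it IS a topology on X.


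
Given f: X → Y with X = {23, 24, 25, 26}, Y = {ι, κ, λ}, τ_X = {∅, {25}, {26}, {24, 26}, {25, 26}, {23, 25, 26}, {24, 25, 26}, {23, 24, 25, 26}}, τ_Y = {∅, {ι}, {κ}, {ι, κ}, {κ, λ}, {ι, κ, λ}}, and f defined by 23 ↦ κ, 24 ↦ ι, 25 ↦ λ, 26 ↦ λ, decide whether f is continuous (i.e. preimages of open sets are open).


f is NOT continuous.

Compute f^{-1}(U) for each U ∈ τ_Y:
  U = ∅: f^{-1}(U) = ∅ ∈ τ_X ✓.
  U = {ι}: f^{-1}(U) = {24} ∉ τ_X ✗.
  U = {κ}: f^{-1}(U) = {23} ∉ τ_X ✗.
  U = {ι, κ}: f^{-1}(U) = {23, 24} ∉ τ_X ✗.
  U = {κ, λ}: f^{-1}(U) = {23, 25, 26} ∈ τ_X ✓.
  U = {ι, κ, λ}: f^{-1}(U) = {23, 24, 25, 26} ∈ τ_X ✓.
Found U = {ι} with f^{-1}(U) = {24} not in τ_X. Therefore f is NOT continuous.


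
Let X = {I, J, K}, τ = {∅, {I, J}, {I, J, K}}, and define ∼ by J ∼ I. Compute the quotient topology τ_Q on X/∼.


X/∼ = {[I=J], [K]}; |τ_Q| = 3.

Equivalence classes: [I=J], [K].
Quotient map π: X → X/∼ sends I ↦ [I=J], J ↦ [I=J], K ↦ [K].
For each subset V ⊆ X/∼, compute π^{-1}(V) ⊆ X and check whether π^{-1}(V) ∈ τ. V is open in τ_Q iff π^{-1}(V) ∈ τ.
  V = {}: π^{-1}(V) = ∅ ∈ τ ✓.
  V = {[I=J]}: π^{-1}(V) = {I, J} ∈ τ ✓.
  V = {[K]}: π^{-1}(V) = {K} ∉ τ ✗.
  V = {[I=J], [K]}: π^{-1}(V) = {I, J, K} ∈ τ ✓.
Open sets in the quotient: τ_Q = {{}, {[I=J]}, {[I=J], [K]}} (3 elements).


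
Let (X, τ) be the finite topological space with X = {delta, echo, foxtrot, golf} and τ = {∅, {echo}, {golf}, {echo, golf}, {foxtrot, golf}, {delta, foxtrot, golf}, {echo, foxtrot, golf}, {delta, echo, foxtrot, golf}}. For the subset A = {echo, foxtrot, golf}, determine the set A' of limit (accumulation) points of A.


A' = {delta, foxtrot}

For each x ∈ X, list the open sets U ∈ τ with x ∈ U, then check whether U ∩ (A ∖ {x}) ≠ ∅ for every such U.
  x = delta: opens ∋ x are {delta, foxtrot, golf}, {delta, echo, foxtrot, golf}; each meets A ∖ {delta}, so x IS a limit point.
  x = echo: open {echo} ∋ x has {echo} ∩ (A ∖ {echo}) = ∅, so x is NOT a limit point.
  x = foxtrot: opens ∋ x are {foxtrot, golf}, {delta, foxtrot, golf}, {echo, foxtrot, golf}, {delta, echo, foxtrot, golf}; each meets A ∖ {foxtrot}, so x IS a limit point.
  x = golf: open {golf} ∋ x has {golf} ∩ (A ∖ {golf}) = ∅, so x is NOT a limit point.
Collecting: A' = {delta, foxtrot}.


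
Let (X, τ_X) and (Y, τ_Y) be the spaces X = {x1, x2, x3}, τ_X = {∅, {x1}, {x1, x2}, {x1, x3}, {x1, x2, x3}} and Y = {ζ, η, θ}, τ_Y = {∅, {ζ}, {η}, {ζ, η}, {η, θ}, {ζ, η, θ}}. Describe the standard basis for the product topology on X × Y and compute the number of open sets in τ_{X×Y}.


Basis B = {∅ × ∅, {x1} × {ζ}, {x1} × {η}, {x1} × {ζ, η}, {x1, x2} × {ζ}, {x1, x3} × {ζ}, {x1} × {η, θ}, {x1, x2} × {η}, {x1, x3} × {η}, {x1} × {ζ, η, θ}, {x1, x2, x3} × {ζ}, {x1, x2, x3} × {η}, {x1, x2} × {ζ, η}, {x1, x3} × {ζ, η}, {x1, x2} × {η, θ}, {x1, x3} × {η, θ}, {x1, x2} × {ζ, η, θ}, {x1, x3} × {ζ, η, θ}, {x1, x2, x3} × {ζ, η}, {x1, x2, x3} × {η, θ}, {x1, x2, x3} × {ζ, η, θ}}; |τ_{X×Y}| = 70.

Enumerate products U × V with U ∈ τ_X, V ∈ τ_Y (deduplicated):
  ∅ × ∅ = {} (∅)
  {x1} × {ζ} = {(x1,ζ)}
  {x1} × {η} = {(x1,η)}
  {x1} × {ζ, η} = {(x1,ζ), (x1,η)}
  {x1, x2} × {ζ} = {(x1,ζ), (x2,ζ)}
  {x1, x3} × {ζ} = {(x1,ζ), (x3,ζ)}
  {x1} × {η, θ} = {(x1,η), (x1,θ)}
  {x1, x2} × {η} = {(x1,η), (x2,η)}
  {x1, x3} × {η} = {(x1,η), (x3,η)}
  {x1} × {ζ, η, θ} = {(x1,ζ), (x1,η), (x1,θ)}
  {x1, x2, x3} × {ζ} = {(x1,ζ), (x2,ζ), (x3,ζ)}
  {x1, x2, x3} × {η} = {(x1,η), (x2,η), (x3,η)}
  {x1, x2} × {ζ, η} = {(x1,ζ), (x1,η), (x2,ζ), (x2,η)}
  {x1, x3} × {ζ, η} = {(x1,ζ), (x1,η), (x3,ζ), (x3,η)}
  {x1, x2} × {η, θ} = {(x1,η), (x1,θ), (x2,η), (x2,θ)}
  {x1, x3} × {η, θ} = {(x1,η), (x1,θ), (x3,η), (x3,θ)}
  {x1, x2} × {ζ, η, θ} = {(x1,ζ), (x1,η), (x1,θ), (x2,ζ), (x2,η), (x2,θ)}
  {x1, x3} × {ζ, η, θ} = {(x1,ζ), (x1,η), (x1,θ), (x3,ζ), (x3,η), (x3,θ)}
  {x1, x2, x3} × {ζ, η} = {(x1,ζ), (x1,η), (x2,ζ), (x2,η), (x3,ζ), (x3,η)}
  {x1, x2, x3} × {η, θ} = {(x1,η), (x1,θ), (x2,η), (x2,θ), (x3,η), (x3,θ)}
  {x1, x2, x3} × {ζ, η, θ} = {(x1,ζ), (x1,η), (x1,θ), (x2,ζ), (x2,η), (x2,θ), (x3,ζ), (x3,η), (x3,θ)}
These 21 distinct sets form the basis B.
Close under arbitrary unions to get τ_{X×Y}; counting gives |τ_{X×Y}| = 70.


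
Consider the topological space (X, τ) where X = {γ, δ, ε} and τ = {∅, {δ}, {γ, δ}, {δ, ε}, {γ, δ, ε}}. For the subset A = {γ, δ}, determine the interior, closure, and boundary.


int(A) = {γ, δ}, cl(A) = {γ, δ, ε}, ∂A = {ε}.

Closed sets in (X, τ) are complements of opens:
  closed(X, τ) = {∅, {γ}, {ε}, {γ, ε}, {γ, δ, ε}}.
int(A) = ⋃ {U ∈ τ : U ⊆ A}. Opens contained in A: ∅, {δ}, {γ, δ}.
Taking the union of these: int(A) = {γ, δ}.
cl(A) = ⋂ {C closed : A ⊆ C}. Closed sets containing A: {γ, δ, ε}.
Intersecting these: cl(A) = {γ, δ, ε}.
∂A = cl(A) ∖ int(A) = {γ, δ, ε} ∖ {γ, δ} = {ε}.


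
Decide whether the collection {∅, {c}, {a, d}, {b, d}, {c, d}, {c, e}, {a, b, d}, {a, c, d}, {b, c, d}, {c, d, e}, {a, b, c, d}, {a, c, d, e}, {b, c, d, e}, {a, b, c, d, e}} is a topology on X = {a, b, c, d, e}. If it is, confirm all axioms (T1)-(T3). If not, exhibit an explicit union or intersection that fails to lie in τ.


τ is NOT a topology on X.

Axiom (T1): ∅ ∈ τ? Yes; X ∈ τ? Yes.
Axiom (T2/T3): check pairwise unions and intersections of members of τ.
Counterexample for (T3): {a, d} ∩ {b, d} = {d} ∉ τ. Therefore τ is NOT a topology.


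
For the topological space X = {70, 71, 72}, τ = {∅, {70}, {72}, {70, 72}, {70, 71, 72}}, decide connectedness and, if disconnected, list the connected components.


(X, τ) is connected.

Find clopen sets (U ∈ τ with X ∖ U ∈ τ):
  U = ∅, X ∖ U = {70, 71, 72} — both open, so U is clopen.
  U = {70, 71, 72}, X ∖ U = ∅ — both open, so U is clopen.
Only trivial clopens (∅ and X) exist, so (X, τ) is connected.
Compute connected components by grouping points that agree on all clopens:
  component: {70, 71, 72}


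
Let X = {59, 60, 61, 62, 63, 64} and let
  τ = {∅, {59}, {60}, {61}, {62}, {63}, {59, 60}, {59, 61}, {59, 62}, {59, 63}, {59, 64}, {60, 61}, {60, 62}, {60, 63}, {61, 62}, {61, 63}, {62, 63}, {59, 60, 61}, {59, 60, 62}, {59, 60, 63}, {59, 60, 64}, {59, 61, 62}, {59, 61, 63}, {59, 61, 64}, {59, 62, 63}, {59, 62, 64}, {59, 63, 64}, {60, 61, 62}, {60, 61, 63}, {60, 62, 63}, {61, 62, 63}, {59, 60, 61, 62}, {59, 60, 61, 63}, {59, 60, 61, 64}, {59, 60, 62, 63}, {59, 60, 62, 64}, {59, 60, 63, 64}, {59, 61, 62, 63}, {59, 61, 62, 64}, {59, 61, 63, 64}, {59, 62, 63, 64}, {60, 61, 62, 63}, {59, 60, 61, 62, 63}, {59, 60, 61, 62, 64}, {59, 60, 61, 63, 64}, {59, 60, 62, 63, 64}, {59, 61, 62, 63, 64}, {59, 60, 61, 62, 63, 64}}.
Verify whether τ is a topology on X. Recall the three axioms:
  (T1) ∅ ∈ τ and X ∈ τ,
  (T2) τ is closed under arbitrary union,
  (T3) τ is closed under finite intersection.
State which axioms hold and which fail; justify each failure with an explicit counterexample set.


τ IS a topology on X.

Axiom (T1): ∅ ∈ τ? Yes; X ∈ τ? Yes.
Axiom (T2/T3): check pairwise unions and intersections of members of τ.
All pairwise intersections and unions checked — each lies in τ. Therefore τ satisfies (T1), (T2), (T3): it IS a topology on X.


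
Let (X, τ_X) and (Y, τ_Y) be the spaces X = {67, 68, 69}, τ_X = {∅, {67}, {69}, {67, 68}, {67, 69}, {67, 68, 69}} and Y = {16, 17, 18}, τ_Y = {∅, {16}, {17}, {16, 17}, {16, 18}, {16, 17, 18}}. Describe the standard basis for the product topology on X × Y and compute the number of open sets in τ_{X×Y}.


Basis B = {∅ × ∅, {67} × {16}, {67} × {17}, {69} × {16}, {69} × {17}, {67} × {16, 17}, {67} × {16, 18}, {67, 68} × {16}, {67, 69} × {16}, {67, 68} × {17}, {67, 69} × {17}, {69} × {16, 17}, {69} × {16, 18}, {67} × {16, 17, 18}, {67, 68, 69} × {16}, {67, 68, 69} × {17}, {69} × {16, 17, 18}, {67, 68} × {16, 17}, {67, 69} × {16, 17}, {67, 68} × {16, 18}, {67, 69} × {16, 18}, {67, 68} × {16, 17, 18}, {67, 69} × {16, 17, 18}, {67, 68, 69} × {16, 17}, {67, 68, 69} × {16, 18}, {67, 68, 69} × {16, 17, 18}}; |τ_{X×Y}| = 108.

Enumerate products U × V with U ∈ τ_X, V ∈ τ_Y (deduplicated):
  ∅ × ∅ = {} (∅)
  {67} × {16} = {(67,16)}
  {67} × {17} = {(67,17)}
  {69} × {16} = {(69,16)}
  {69} × {17} = {(69,17)}
  {67} × {16, 17} = {(67,16), (67,17)}
  {67} × {16, 18} = {(67,16), (67,18)}
  {67, 68} × {16} = {(67,16), (68,16)}
  {67, 69} × {16} = {(67,16), (69,16)}
  {67, 68} × {17} = {(67,17), (68,17)}
  {67, 69} × {17} = {(67,17), (69,17)}
  {69} × {16, 17} = {(69,16), (69,17)}
  {69} × {16, 18} = {(69,16), (69,18)}
  {67} × {16, 17, 18} = {(67,16), (67,17), (67,18)}
  {67, 68, 69} × {16} = {(67,16), (68,16), (69,16)}
  {67, 68, 69} × {17} = {(67,17), (68,17), (69,17)}
  {69} × {16, 17, 18} = {(69,16), (69,17), (69,18)}
  {67, 68} × {16, 17} = {(67,16), (67,17), (68,16), (68,17)}
  {67, 69} × {16, 17} = {(67,16), (67,17), (69,16), (69,17)}
  {67, 68} × {16, 18} = {(67,16), (67,18), (68,16), (68,18)}
  {67, 69} × {16, 18} = {(67,16), (67,18), (69,16), (69,18)}
  {67, 68} × {16, 17, 18} = {(67,16), (67,17), (67,18), (68,16), (68,17), (68,18)}
  {67, 69} × {16, 17, 18} = {(67,16), (67,17), (67,18), (69,16), (69,17), (69,18)}
  {67, 68, 69} × {16, 17} = {(67,16), (67,17), (68,16), (68,17), (69,16), (69,17)}
  {67, 68, 69} × {16, 18} = {(67,16), (67,18), (68,16), (68,18), (69,16), (69,18)}
  {67, 68, 69} × {16, 17, 18} = {(67,16), (67,17), (67,18), (68,16), (68,17), (68,18), (69,16), (69,17), (69,18)}
These 26 distinct sets form the basis B.
Close under arbitrary unions to get τ_{X×Y}; counting gives |τ_{X×Y}| = 108.


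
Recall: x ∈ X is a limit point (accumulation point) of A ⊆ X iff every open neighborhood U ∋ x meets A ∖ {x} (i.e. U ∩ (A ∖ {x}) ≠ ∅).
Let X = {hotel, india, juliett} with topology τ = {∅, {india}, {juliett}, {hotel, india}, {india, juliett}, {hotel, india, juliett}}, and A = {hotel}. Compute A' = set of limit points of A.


A' = ∅

For each x ∈ X, list the open sets U ∈ τ with x ∈ U, then check whether U ∩ (A ∖ {x}) ≠ ∅ for every such U.
  x = hotel: open {hotel, india} ∋ x has {hotel, india} ∩ (A ∖ {hotel}) = ∅, so x is NOT a limit point.
  x = india: open {india} ∋ x has {india} ∩ (A ∖ {india}) = ∅, so x is NOT a limit point.
  x = juliett: open {juliett} ∋ x has {juliett} ∩ (A ∖ {juliett}) = ∅, so x is NOT a limit point.
Collecting: A' = ∅.


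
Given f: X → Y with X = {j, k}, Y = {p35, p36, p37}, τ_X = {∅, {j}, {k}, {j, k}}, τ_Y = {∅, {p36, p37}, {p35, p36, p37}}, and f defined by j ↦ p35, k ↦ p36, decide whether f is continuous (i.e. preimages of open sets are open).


f IS continuous.

Compute f^{-1}(U) for each U ∈ τ_Y:
  U = ∅: f^{-1}(U) = ∅ ∈ τ_X ✓.
  U = {p36, p37}: f^{-1}(U) = {k} ∈ τ_X ✓.
  U = {p35, p36, p37}: f^{-1}(U) = {j, k} ∈ τ_X ✓.
Every preimage lies in τ_X, so f IS continuous.


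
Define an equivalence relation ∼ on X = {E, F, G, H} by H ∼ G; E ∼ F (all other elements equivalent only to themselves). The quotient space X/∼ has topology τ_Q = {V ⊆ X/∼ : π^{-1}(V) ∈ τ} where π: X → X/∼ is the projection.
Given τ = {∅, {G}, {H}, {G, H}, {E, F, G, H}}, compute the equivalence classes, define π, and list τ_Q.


X/∼ = {[E=F], [G=H]}; |τ_Q| = 3.

Equivalence classes: [E=F], [G=H].
Quotient map π: X → X/∼ sends E ↦ [E=F], F ↦ [E=F], G ↦ [G=H], H ↦ [G=H].
For each subset V ⊆ X/∼, compute π^{-1}(V) ⊆ X and check whether π^{-1}(V) ∈ τ. V is open in τ_Q iff π^{-1}(V) ∈ τ.
  V = {}: π^{-1}(V) = ∅ ∈ τ ✓.
  V = {[E=F]}: π^{-1}(V) = {E, F} ∉ τ ✗.
  V = {[G=H]}: π^{-1}(V) = {G, H} ∈ τ ✓.
  V = {[E=F], [G=H]}: π^{-1}(V) = {E, F, G, H} ∈ τ ✓.
Open sets in the quotient: τ_Q = {{}, {[G=H]}, {[E=F], [G=H]}} (3 elements).


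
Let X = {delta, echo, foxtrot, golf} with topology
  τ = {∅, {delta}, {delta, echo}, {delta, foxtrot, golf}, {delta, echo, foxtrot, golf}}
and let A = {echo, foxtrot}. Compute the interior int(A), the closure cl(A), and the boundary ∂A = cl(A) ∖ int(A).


int(A) = ∅, cl(A) = {echo, foxtrot, golf}, ∂A = {echo, foxtrot, golf}.

Closed sets in (X, τ) are complements of opens:
  closed(X, τ) = {∅, {echo}, {foxtrot, golf}, {echo, foxtrot, golf}, {delta, echo, foxtrot, golf}}.
int(A) = ⋃ {U ∈ τ : U ⊆ A}. Opens contained in A: ∅.
Taking the union of these: int(A) = ∅.
cl(A) = ⋂ {C closed : A ⊆ C}. Closed sets containing A: {echo, foxtrot, golf}, {delta, echo, foxtrot, golf}.
Intersecting these: cl(A) = {echo, foxtrot, golf}.
∂A = cl(A) ∖ int(A) = {echo, foxtrot, golf} ∖ ∅ = {echo, foxtrot, golf}.


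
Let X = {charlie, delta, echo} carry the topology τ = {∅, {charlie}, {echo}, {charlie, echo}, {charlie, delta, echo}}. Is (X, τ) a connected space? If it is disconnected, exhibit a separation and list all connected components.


(X, τ) is connected.

Find clopen sets (U ∈ τ with X ∖ U ∈ τ):
  U = ∅, X ∖ U = {charlie, delta, echo} — both open, so U is clopen.
  U = {charlie, delta, echo}, X ∖ U = ∅ — both open, so U is clopen.
Only trivial clopens (∅ and X) exist, so (X, τ) is connected.
Compute connected components by grouping points that agree on all clopens:
  component: {charlie, delta, echo}
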